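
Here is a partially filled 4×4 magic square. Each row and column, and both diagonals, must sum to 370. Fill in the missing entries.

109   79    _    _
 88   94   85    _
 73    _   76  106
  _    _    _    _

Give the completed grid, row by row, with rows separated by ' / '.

The remaining cell in row 2 is (2,4) = 370 − 267 = 103.
From row 3, 370 − (73 + 76 + 106) gives (3,2) = 115.
Column 1 must total 370; the given cells sum to 270, so (4,1) = 100.
Column 2 needs 370; the known cells sum to 288, so (4,2) = 82.
Main diagonal: 109 + 94 + 76 + ? = 370, so (4,4) = 91.
Anti-diagonal must total 370; the given cells sum to 300, so (1,4) = 70.
Row 1 needs 370; the known cells sum to 258, so (1,3) = 112.
Using row 4: 100 + 82 + 91 + ? → (4,3) = 370 − 273 = 97.

109 79 112 70 / 88 94 85 103 / 73 115 76 106 / 100 82 97 91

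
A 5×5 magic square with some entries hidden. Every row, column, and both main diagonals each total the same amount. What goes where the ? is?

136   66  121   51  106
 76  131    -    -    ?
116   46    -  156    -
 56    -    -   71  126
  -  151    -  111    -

146

Row 1 is complete and sums to 480; that is the magic constant.
Column 1: 136 + 76 + 116 + 56 + ? = 480, so (5,1) = 96.
Column 2 needs 480; the known cells sum to 394, so (4,2) = 86.
Column 4 must total 480; the given cells sum to 389, so (2,4) = 91.
The remaining cell in anti-diagonal is (3,3) = 480 − 379 = 101.
Row 3 must total 480; the given cells sum to 419, so (3,5) = 61.
Row 4 must total 480; the given cells sum to 339, so (4,3) = 141.
Main diagonal must total 480; the given cells sum to 439, so (5,5) = 41.
Using row 5: 96 + 151 + 111 + 41 + ? → (5,3) = 480 − 399 = 81.
Column 3 needs 480; the known cells sum to 444, so (2,3) = 36.
Column 5 must total 480; the given cells sum to 334, so (2,5) = 146.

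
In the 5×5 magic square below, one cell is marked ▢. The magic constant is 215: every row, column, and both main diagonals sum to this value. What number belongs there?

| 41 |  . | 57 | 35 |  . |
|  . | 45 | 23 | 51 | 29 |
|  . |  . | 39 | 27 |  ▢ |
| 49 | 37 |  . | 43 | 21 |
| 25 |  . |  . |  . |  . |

55

Using row 2: 45 + 23 + 51 + 29 + ? → (2,1) = 215 − 148 = 67.
Row 4 must total 215; the given cells sum to 150, so (4,3) = 65.
The remaining cell in column 1 is (3,1) = 215 − 182 = 33.
Using column 3: 57 + 23 + 39 + 65 + ? → (5,3) = 215 − 184 = 31.
From column 4, 215 − (35 + 51 + 27 + 43) gives (5,4) = 59.
Main diagonal: 41 + 45 + 39 + 43 + ? = 215, so (5,5) = 47.
Using anti-diagonal: 51 + 39 + 37 + 25 + ? → (1,5) = 215 − 152 = 63.
Using row 1: 41 + 57 + 35 + 63 + ? → (1,2) = 215 − 196 = 19.
Using row 5: 25 + 31 + 59 + 47 + ? → (5,2) = 215 − 162 = 53.
Using column 2: 19 + 45 + 37 + 53 + ? → (3,2) = 215 − 154 = 61.
From column 5, 215 − (63 + 29 + 21 + 47) gives (3,5) = 55.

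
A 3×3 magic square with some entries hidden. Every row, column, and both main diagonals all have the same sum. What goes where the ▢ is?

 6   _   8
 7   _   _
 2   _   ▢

Column 1 is complete and sums to 15; that is the magic constant.
Row 1 must total 15; the given cells sum to 14, so (1,2) = 1.
Using anti-diagonal: 8 + 2 + ? → (2,2) = 15 − 10 = 5.
Using row 2: 7 + 5 + ? → (2,3) = 15 − 12 = 3.
Using column 2: 1 + 5 + ? → (3,2) = 15 − 6 = 9.
Column 3 must total 15; the given cells sum to 11, so (3,3) = 4.

4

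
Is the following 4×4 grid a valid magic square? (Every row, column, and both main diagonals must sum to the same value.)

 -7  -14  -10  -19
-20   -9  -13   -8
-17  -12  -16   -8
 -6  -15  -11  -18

Row 1: -7 + (-14) + (-10) + (-19) = -50.
Row 2: -20 + (-9) + (-13) + (-8) = -50.
Row 3: -17 + (-12) + (-16) + (-8) = -53.
Row 4: -6 + (-15) + (-11) + (-18) = -50.
Column 1: -7 + (-20) + (-17) + (-6) = -50.
Column 2: -14 + (-9) + (-12) + (-15) = -50.
Column 3: -10 + (-13) + (-16) + (-11) = -50.
Column 4: -19 + (-8) + (-8) + (-18) = -53.
Main diagonal: -7 + (-9) + (-16) + (-18) = -50.
Anti-diagonal: -19 + (-13) + (-12) + (-6) = -50.

No — column 4 sums to -53 but row 2 sums to -50.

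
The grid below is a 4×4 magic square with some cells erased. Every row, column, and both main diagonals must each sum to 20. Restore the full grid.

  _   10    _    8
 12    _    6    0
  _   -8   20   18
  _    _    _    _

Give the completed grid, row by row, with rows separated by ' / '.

4 10 -2 8 / 12 2 6 0 / -10 -8 20 18 / 14 16 -4 -6

The remaining cell in row 2 is (2,2) = 20 − 18 = 2.
Row 3: -8 + 20 + 18 + ? = 20, so (3,1) = -10.
Column 2 must total 20; the given cells sum to 4, so (4,2) = 16.
Column 4: 8 + 0 + 18 + ? = 20, so (4,4) = -6.
The remaining cell in main diagonal is (1,1) = 20 − 16 = 4.
Using anti-diagonal: 8 + 6 + (-8) + ? → (4,1) = 20 − 6 = 14.
From row 1, 20 − (4 + 10 + 8) gives (1,3) = -2.
Using row 4: 14 + 16 + (-6) + ? → (4,3) = 20 − 24 = -4.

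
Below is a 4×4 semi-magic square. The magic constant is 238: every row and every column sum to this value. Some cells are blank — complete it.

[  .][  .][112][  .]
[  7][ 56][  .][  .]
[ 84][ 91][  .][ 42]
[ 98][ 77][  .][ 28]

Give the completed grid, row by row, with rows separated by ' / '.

Using row 3: 84 + 91 + 42 + ? → (3,3) = 238 − 217 = 21.
Row 4 must total 238; the given cells sum to 203, so (4,3) = 35.
Column 1: 7 + 84 + 98 + ? = 238, so (1,1) = 49.
From column 2, 238 − (56 + 91 + 77) gives (1,2) = 14.
Column 3 must total 238; the given cells sum to 168, so (2,3) = 70.
From row 1, 238 − (49 + 14 + 112) gives (1,4) = 63.
The remaining cell in row 2 is (2,4) = 238 − 133 = 105.

49 14 112 63 / 7 56 70 105 / 84 91 21 42 / 98 77 35 28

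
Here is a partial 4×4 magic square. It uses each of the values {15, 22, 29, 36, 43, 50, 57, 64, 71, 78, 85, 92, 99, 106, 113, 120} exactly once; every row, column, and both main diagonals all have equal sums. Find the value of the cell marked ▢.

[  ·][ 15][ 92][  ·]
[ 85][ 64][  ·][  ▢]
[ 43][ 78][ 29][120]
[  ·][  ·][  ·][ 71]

The 16 entries sum to 1080, so each line sums to 1080/4 = 270.
Column 2: 15 + 64 + 78 + ? = 270, so (4,2) = 113.
From main diagonal, 270 − (64 + 29 + 71) gives (1,1) = 106.
Row 1: 106 + 15 + 92 + ? = 270, so (1,4) = 57.
Column 1 needs 270; the known cells sum to 234, so (4,1) = 36.
Column 4 needs 270; the known cells sum to 248, so (2,4) = 22.

22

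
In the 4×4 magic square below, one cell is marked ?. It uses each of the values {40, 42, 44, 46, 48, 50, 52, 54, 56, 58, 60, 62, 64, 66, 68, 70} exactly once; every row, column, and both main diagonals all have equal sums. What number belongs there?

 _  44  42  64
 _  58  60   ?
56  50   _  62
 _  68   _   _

54

The 16 entries sum to 880, so each line sums to 880/4 = 220.
Row 1 needs 220; the known cells sum to 150, so (1,1) = 70.
Row 3: 56 + 50 + 62 + ? = 220, so (3,3) = 52.
Column 3 must total 220; the given cells sum to 154, so (4,3) = 66.
Main diagonal must total 220; the given cells sum to 180, so (4,4) = 40.
Using anti-diagonal: 64 + 60 + 50 + ? → (4,1) = 220 − 174 = 46.
Column 1: 70 + 56 + 46 + ? = 220, so (2,1) = 48.
Using column 4: 64 + 62 + 40 + ? → (2,4) = 220 − 166 = 54.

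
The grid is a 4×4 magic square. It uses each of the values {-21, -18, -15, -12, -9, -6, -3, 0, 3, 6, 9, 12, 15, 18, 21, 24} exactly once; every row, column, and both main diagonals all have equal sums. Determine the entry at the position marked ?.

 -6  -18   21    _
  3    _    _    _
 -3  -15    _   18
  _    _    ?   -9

The 16 entries sum to 24, so each line sums to 24/4 = 6.
From row 1, 6 − (-6 + (-18) + 21) gives (1,4) = 9.
Row 3 must total 6; the given cells sum to 0, so (3,3) = 6.
Column 1: -6 + 3 + (-3) + ? = 6, so (4,1) = 12.
The remaining cell in column 4 is (2,4) = 6 − 18 = -12.
The remaining cell in main diagonal is (2,2) = 6 − (-9) = 15.
Anti-diagonal needs 6; the known cells sum to 6, so (2,3) = 0.
Column 2: -18 + 15 + (-15) + ? = 6, so (4,2) = 24.
Using column 3: 21 + 0 + 6 + ? → (4,3) = 6 − 27 = -21.

-21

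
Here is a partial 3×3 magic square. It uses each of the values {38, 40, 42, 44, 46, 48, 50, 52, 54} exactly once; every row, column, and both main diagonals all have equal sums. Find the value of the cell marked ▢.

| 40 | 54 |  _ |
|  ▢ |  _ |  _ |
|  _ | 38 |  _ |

The 9 entries sum to 414, so each line sums to 414/3 = 138.
Row 1 must total 138; the given cells sum to 94, so (1,3) = 44.
Using column 2: 54 + 38 + ? → (2,2) = 138 − 92 = 46.
The remaining cell in main diagonal is (3,3) = 138 − 86 = 52.
Anti-diagonal needs 138; the known cells sum to 90, so (3,1) = 48.
From column 1, 138 − (40 + 48) gives (2,1) = 50.

50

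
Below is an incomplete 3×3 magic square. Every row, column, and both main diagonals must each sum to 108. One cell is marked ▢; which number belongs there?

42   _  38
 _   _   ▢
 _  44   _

Row 1 must total 108; the given cells sum to 80, so (1,2) = 28.
Using column 2: 28 + 44 + ? → (2,2) = 108 − 72 = 36.
Main diagonal must total 108; the given cells sum to 78, so (3,3) = 30.
Anti-diagonal: 38 + 36 + ? = 108, so (3,1) = 34.
Column 1 must total 108; the given cells sum to 76, so (2,1) = 32.
Using column 3: 38 + 30 + ? → (2,3) = 108 − 68 = 40.

40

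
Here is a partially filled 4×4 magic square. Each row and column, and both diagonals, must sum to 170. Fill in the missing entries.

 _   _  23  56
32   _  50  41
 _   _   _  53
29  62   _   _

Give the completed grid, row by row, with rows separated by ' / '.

Using row 2: 32 + 50 + 41 + ? → (2,2) = 170 − 123 = 47.
Column 4 needs 170; the known cells sum to 150, so (4,4) = 20.
The remaining cell in anti-diagonal is (3,2) = 170 − 135 = 35.
Using row 4: 29 + 62 + 20 + ? → (4,3) = 170 − 111 = 59.
Column 2 must total 170; the given cells sum to 144, so (1,2) = 26.
Column 3 must total 170; the given cells sum to 132, so (3,3) = 38.
Main diagonal needs 170; the known cells sum to 105, so (1,1) = 65.
From row 3, 170 − (35 + 38 + 53) gives (3,1) = 44.

65 26 23 56 / 32 47 50 41 / 44 35 38 53 / 29 62 59 20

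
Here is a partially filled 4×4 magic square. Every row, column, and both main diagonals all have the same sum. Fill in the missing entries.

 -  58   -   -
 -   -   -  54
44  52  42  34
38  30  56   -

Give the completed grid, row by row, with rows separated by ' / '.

Row 3 is already complete: 44 + 52 + 42 + 34 = 172, so that is the magic constant.
Row 4 must total 172; the given cells sum to 124, so (4,4) = 48.
From column 2, 172 − (58 + 52 + 30) gives (2,2) = 32.
Column 4 must total 172; the given cells sum to 136, so (1,4) = 36.
Main diagonal: 32 + 42 + 48 + ? = 172, so (1,1) = 50.
The remaining cell in anti-diagonal is (2,3) = 172 − 126 = 46.
The remaining cell in row 1 is (1,3) = 172 − 144 = 28.
Using row 2: 32 + 46 + 54 + ? → (2,1) = 172 − 132 = 40.

50 58 28 36 / 40 32 46 54 / 44 52 42 34 / 38 30 56 48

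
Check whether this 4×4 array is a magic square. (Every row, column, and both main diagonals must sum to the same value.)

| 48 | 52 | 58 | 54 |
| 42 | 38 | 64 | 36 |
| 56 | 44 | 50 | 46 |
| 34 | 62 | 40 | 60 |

Row 1: 48 + 52 + 58 + 54 = 212.
Row 2: 42 + 38 + 64 + 36 = 180.
Row 3: 56 + 44 + 50 + 46 = 196.
Row 4: 34 + 62 + 40 + 60 = 196.
Column 1: 48 + 42 + 56 + 34 = 180.
Column 2: 52 + 38 + 44 + 62 = 196.
Column 3: 58 + 64 + 50 + 40 = 212.
Column 4: 54 + 36 + 46 + 60 = 196.
Main diagonal: 48 + 38 + 50 + 60 = 196.
Anti-diagonal: 54 + 64 + 44 + 34 = 196.

No — column 1 sums to 180 but column 4 sums to 196.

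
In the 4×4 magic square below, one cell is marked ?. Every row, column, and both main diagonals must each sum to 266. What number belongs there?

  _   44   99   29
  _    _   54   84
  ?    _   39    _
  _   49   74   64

34

Row 1 must total 266; the given cells sum to 172, so (1,1) = 94.
Row 4 must total 266; the given cells sum to 187, so (4,1) = 79.
From column 4, 266 − (29 + 84 + 64) gives (3,4) = 89.
Main diagonal: 94 + 39 + 64 + ? = 266, so (2,2) = 69.
Anti-diagonal: 29 + 54 + 79 + ? = 266, so (3,2) = 104.
The remaining cell in row 2 is (2,1) = 266 − 207 = 59.
Row 3 must total 266; the given cells sum to 232, so (3,1) = 34.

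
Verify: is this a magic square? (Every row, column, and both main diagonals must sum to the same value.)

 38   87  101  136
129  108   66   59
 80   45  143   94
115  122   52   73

Yes

Row 1: 38 + 87 + 101 + 136 = 362.
Row 2: 129 + 108 + 66 + 59 = 362.
Row 3: 80 + 45 + 143 + 94 = 362.
Row 4: 115 + 122 + 52 + 73 = 362.
Column 1: 38 + 129 + 80 + 115 = 362.
Column 2: 87 + 108 + 45 + 122 = 362.
Column 3: 101 + 66 + 143 + 52 = 362.
Column 4: 136 + 59 + 94 + 73 = 362.
Main diagonal: 38 + 108 + 143 + 73 = 362.
Anti-diagonal: 136 + 66 + 45 + 115 = 362.
All lines sum to 362.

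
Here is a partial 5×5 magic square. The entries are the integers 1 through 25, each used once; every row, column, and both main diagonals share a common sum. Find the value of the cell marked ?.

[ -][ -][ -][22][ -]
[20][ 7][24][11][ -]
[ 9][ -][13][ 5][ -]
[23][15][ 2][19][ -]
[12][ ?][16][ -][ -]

The entries are 1 through 25, which sum to 325, so each line sums to 325/5 = 65.
From row 2, 65 − (20 + 7 + 24 + 11) gives (2,5) = 3.
The remaining cell in row 4 is (4,5) = 65 − 59 = 6.
From column 1, 65 − (20 + 9 + 23 + 12) gives (1,1) = 1.
Using column 3: 24 + 13 + 2 + 16 + ? → (1,3) = 65 − 55 = 10.
Column 4 must total 65; the given cells sum to 57, so (5,4) = 8.
From main diagonal, 65 − (1 + 7 + 13 + 19) gives (5,5) = 25.
Anti-diagonal: 11 + 13 + 15 + 12 + ? = 65, so (1,5) = 14.
Row 1: 1 + 10 + 22 + 14 + ? = 65, so (1,2) = 18.
From row 5, 65 − (12 + 16 + 8 + 25) gives (5,2) = 4.

4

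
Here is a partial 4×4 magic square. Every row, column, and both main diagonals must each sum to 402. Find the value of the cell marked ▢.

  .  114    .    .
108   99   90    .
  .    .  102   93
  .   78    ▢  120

87

Row 2: 108 + 99 + 90 + ? = 402, so (2,4) = 105.
The remaining cell in column 2 is (3,2) = 402 − 291 = 111.
Column 4 must total 402; the given cells sum to 318, so (1,4) = 84.
Using main diagonal: 99 + 102 + 120 + ? → (1,1) = 402 − 321 = 81.
The remaining cell in anti-diagonal is (4,1) = 402 − 285 = 117.
Row 1: 81 + 114 + 84 + ? = 402, so (1,3) = 123.
From row 3, 402 − (111 + 102 + 93) gives (3,1) = 96.
Row 4: 117 + 78 + 120 + ? = 402, so (4,3) = 87.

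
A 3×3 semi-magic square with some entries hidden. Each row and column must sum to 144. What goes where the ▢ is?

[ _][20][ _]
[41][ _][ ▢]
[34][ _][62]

27

Row 3: 34 + 62 + ? = 144, so (3,2) = 48.
Column 1: 41 + 34 + ? = 144, so (1,1) = 69.
Column 2: 20 + 48 + ? = 144, so (2,2) = 76.
Row 1: 69 + 20 + ? = 144, so (1,3) = 55.
Row 2 must total 144; the given cells sum to 117, so (2,3) = 27.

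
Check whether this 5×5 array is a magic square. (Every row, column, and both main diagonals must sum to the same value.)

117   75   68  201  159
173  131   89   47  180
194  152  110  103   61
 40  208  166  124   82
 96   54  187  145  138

Row 1: 117 + 75 + 68 + 201 + 159 = 620.
Row 2: 173 + 131 + 89 + 47 + 180 = 620.
Row 3: 194 + 152 + 110 + 103 + 61 = 620.
Row 4: 40 + 208 + 166 + 124 + 82 = 620.
Row 5: 96 + 54 + 187 + 145 + 138 = 620.
Column 1: 117 + 173 + 194 + 40 + 96 = 620.
Column 2: 75 + 131 + 152 + 208 + 54 = 620.
Column 3: 68 + 89 + 110 + 166 + 187 = 620.
Column 4: 201 + 47 + 103 + 124 + 145 = 620.
Column 5: 159 + 180 + 61 + 82 + 138 = 620.
Main diagonal: 117 + 131 + 110 + 124 + 138 = 620.
Anti-diagonal: 159 + 47 + 110 + 208 + 96 = 620.
All lines sum to 620.

Yes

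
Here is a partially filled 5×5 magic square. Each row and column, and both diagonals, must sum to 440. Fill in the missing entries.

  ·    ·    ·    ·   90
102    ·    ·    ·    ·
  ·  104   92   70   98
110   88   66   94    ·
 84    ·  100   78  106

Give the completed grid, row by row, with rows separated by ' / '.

From row 3, 440 − (104 + 92 + 70 + 98) gives (3,1) = 76.
Using row 4: 110 + 88 + 66 + 94 + ? → (4,5) = 440 − 358 = 82.
From row 5, 440 − (84 + 100 + 78 + 106) gives (5,2) = 72.
Column 1 needs 440; the known cells sum to 372, so (1,1) = 68.
Column 5 must total 440; the given cells sum to 376, so (2,5) = 64.
The remaining cell in main diagonal is (2,2) = 440 − 360 = 80.
The remaining cell in anti-diagonal is (2,4) = 440 − 354 = 86.
Row 2 needs 440; the known cells sum to 332, so (2,3) = 108.
From column 2, 440 − (80 + 104 + 88 + 72) gives (1,2) = 96.
Using column 3: 108 + 92 + 66 + 100 + ? → (1,3) = 440 − 366 = 74.
Using column 4: 86 + 70 + 94 + 78 + ? → (1,4) = 440 − 328 = 112.

68 96 74 112 90 / 102 80 108 86 64 / 76 104 92 70 98 / 110 88 66 94 82 / 84 72 100 78 106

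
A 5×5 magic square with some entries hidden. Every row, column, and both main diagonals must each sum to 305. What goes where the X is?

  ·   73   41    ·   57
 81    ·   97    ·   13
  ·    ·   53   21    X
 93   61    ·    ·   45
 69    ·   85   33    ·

89

Column 3 needs 305; the known cells sum to 276, so (4,3) = 29.
From anti-diagonal, 305 − (57 + 53 + 61 + 69) gives (2,4) = 65.
The remaining cell in row 2 is (2,2) = 305 − 256 = 49.
Row 4: 93 + 61 + 29 + 45 + ? = 305, so (4,4) = 77.
Using column 4: 65 + 21 + 77 + 33 + ? → (1,4) = 305 − 196 = 109.
From row 1, 305 − (73 + 41 + 109 + 57) gives (1,1) = 25.
Column 1 needs 305; the known cells sum to 268, so (3,1) = 37.
Using main diagonal: 25 + 49 + 53 + 77 + ? → (5,5) = 305 − 204 = 101.
Row 5 needs 305; the known cells sum to 288, so (5,2) = 17.
Column 2: 73 + 49 + 61 + 17 + ? = 305, so (3,2) = 105.
Column 5 must total 305; the given cells sum to 216, so (3,5) = 89.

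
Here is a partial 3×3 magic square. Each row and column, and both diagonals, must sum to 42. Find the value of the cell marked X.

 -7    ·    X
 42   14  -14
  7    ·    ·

21

From main diagonal, 42 − (-7 + 14) gives (3,3) = 35.
Anti-diagonal: 14 + 7 + ? = 42, so (1,3) = 21.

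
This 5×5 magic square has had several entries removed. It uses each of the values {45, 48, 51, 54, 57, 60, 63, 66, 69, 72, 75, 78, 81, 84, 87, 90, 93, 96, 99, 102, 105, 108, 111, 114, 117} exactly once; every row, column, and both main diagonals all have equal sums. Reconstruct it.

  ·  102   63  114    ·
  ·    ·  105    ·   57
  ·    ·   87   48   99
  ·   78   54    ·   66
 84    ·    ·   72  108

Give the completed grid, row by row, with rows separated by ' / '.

51 102 63 114 75 / 93 69 105 81 57 / 60 111 87 48 99 / 117 78 54 90 66 / 84 45 96 72 108

The 25 entries sum to 2025, so each line sums to 2025/5 = 405.
Column 3 must total 405; the given cells sum to 309, so (5,3) = 96.
From column 5, 405 − (57 + 99 + 66 + 108) gives (1,5) = 75.
From anti-diagonal, 405 − (75 + 87 + 78 + 84) gives (2,4) = 81.
From row 1, 405 − (102 + 63 + 114 + 75) gives (1,1) = 51.
From row 5, 405 − (84 + 96 + 72 + 108) gives (5,2) = 45.
From column 4, 405 − (114 + 81 + 48 + 72) gives (4,4) = 90.
Main diagonal needs 405; the known cells sum to 336, so (2,2) = 69.
Using row 2: 69 + 105 + 81 + 57 + ? → (2,1) = 405 − 312 = 93.
Row 4: 78 + 54 + 90 + 66 + ? = 405, so (4,1) = 117.
The remaining cell in column 1 is (3,1) = 405 − 345 = 60.
Column 2 needs 405; the known cells sum to 294, so (3,2) = 111.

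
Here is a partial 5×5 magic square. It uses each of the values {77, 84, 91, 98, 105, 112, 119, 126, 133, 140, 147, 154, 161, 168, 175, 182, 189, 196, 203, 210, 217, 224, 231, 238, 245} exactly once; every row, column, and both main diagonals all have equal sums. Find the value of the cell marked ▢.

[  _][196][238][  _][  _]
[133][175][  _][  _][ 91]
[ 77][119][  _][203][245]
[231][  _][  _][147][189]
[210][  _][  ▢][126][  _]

The 25 entries sum to 4025, so each line sums to 4025/5 = 805.
Row 3: 77 + 119 + 203 + 245 + ? = 805, so (3,3) = 161.
Column 1 needs 805; the known cells sum to 651, so (1,1) = 154.
Main diagonal: 154 + 175 + 161 + 147 + ? = 805, so (5,5) = 168.
Column 5 needs 805; the known cells sum to 693, so (1,5) = 112.
Row 1: 154 + 196 + 238 + 112 + ? = 805, so (1,4) = 105.
Using column 4: 105 + 203 + 147 + 126 + ? → (2,4) = 805 − 581 = 224.
The remaining cell in anti-diagonal is (4,2) = 805 − 707 = 98.
From row 2, 805 − (133 + 175 + 224 + 91) gives (2,3) = 182.
Using row 4: 231 + 98 + 147 + 189 + ? → (4,3) = 805 − 665 = 140.
From column 2, 805 − (196 + 175 + 119 + 98) gives (5,2) = 217.
Using column 3: 238 + 182 + 161 + 140 + ? → (5,3) = 805 − 721 = 84.

84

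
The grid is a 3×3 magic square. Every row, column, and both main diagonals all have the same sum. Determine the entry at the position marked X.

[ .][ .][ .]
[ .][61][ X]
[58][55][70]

49

Row 3 is complete and sums to 183; that is the magic constant.
The remaining cell in column 2 is (1,2) = 183 − 116 = 67.
Main diagonal: 61 + 70 + ? = 183, so (1,1) = 52.
Using anti-diagonal: 61 + 58 + ? → (1,3) = 183 − 119 = 64.
Column 1: 52 + 58 + ? = 183, so (2,1) = 73.
Column 3: 64 + 70 + ? = 183, so (2,3) = 49.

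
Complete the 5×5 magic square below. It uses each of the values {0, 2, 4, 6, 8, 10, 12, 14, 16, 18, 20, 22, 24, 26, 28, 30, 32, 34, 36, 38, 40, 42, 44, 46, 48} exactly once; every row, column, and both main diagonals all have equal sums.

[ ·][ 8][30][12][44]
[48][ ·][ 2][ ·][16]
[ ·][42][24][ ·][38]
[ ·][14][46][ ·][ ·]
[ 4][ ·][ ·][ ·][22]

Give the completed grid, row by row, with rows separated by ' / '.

26 8 30 12 44 / 48 20 2 34 16 / 10 42 24 6 38 / 32 14 46 28 0 / 4 36 18 40 22

The 25 entries sum to 600, so each line sums to 600/5 = 120.
The remaining cell in row 1 is (1,1) = 120 − 94 = 26.
From column 3, 120 − (30 + 2 + 24 + 46) gives (5,3) = 18.
From column 5, 120 − (44 + 16 + 38 + 22) gives (4,5) = 0.
Anti-diagonal: 44 + 24 + 14 + 4 + ? = 120, so (2,4) = 34.
Row 2: 48 + 2 + 34 + 16 + ? = 120, so (2,2) = 20.
The remaining cell in column 2 is (5,2) = 120 − 84 = 36.
Main diagonal: 26 + 20 + 24 + 22 + ? = 120, so (4,4) = 28.
Row 4 must total 120; the given cells sum to 88, so (4,1) = 32.
From row 5, 120 − (4 + 36 + 18 + 22) gives (5,4) = 40.
Column 1 needs 120; the known cells sum to 110, so (3,1) = 10.
Column 4 needs 120; the known cells sum to 114, so (3,4) = 6.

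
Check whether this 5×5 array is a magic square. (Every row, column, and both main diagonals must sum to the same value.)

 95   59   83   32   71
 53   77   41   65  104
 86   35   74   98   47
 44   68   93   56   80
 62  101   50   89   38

No — column 2 sums to 340 but column 3 sums to 341.

Row 1: 95 + 59 + 83 + 32 + 71 = 340.
Row 2: 53 + 77 + 41 + 65 + 104 = 340.
Row 3: 86 + 35 + 74 + 98 + 47 = 340.
Row 4: 44 + 68 + 93 + 56 + 80 = 341.
Row 5: 62 + 101 + 50 + 89 + 38 = 340.
Column 1: 95 + 53 + 86 + 44 + 62 = 340.
Column 2: 59 + 77 + 35 + 68 + 101 = 340.
Column 3: 83 + 41 + 74 + 93 + 50 = 341.
Column 4: 32 + 65 + 98 + 56 + 89 = 340.
Column 5: 71 + 104 + 47 + 80 + 38 = 340.
Main diagonal: 95 + 77 + 74 + 56 + 38 = 340.
Anti-diagonal: 71 + 65 + 74 + 68 + 62 = 340.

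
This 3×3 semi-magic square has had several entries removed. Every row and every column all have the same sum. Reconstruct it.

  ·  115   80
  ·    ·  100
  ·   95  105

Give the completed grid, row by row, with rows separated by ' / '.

Column 3 is already complete: 80 + 100 + 105 = 285, so that is the magic constant.
Row 1: 115 + 80 + ? = 285, so (1,1) = 90.
From row 3, 285 − (95 + 105) gives (3,1) = 85.
Column 1 must total 285; the given cells sum to 175, so (2,1) = 110.
Column 2 must total 285; the given cells sum to 210, so (2,2) = 75.

90 115 80 / 110 75 100 / 85 95 105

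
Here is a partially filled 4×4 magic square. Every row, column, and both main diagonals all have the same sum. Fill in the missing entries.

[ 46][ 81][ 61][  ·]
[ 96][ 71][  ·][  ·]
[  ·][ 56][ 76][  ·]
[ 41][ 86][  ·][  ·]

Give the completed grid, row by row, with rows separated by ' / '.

Column 2 is already complete: 81 + 71 + 56 + 86 = 294, so that is the magic constant.
Row 1 must total 294; the given cells sum to 188, so (1,4) = 106.
The remaining cell in column 1 is (3,1) = 294 − 183 = 111.
The remaining cell in main diagonal is (4,4) = 294 − 193 = 101.
From anti-diagonal, 294 − (106 + 56 + 41) gives (2,3) = 91.
Row 2 must total 294; the given cells sum to 258, so (2,4) = 36.
The remaining cell in row 3 is (3,4) = 294 − 243 = 51.
Row 4 needs 294; the known cells sum to 228, so (4,3) = 66.

46 81 61 106 / 96 71 91 36 / 111 56 76 51 / 41 86 66 101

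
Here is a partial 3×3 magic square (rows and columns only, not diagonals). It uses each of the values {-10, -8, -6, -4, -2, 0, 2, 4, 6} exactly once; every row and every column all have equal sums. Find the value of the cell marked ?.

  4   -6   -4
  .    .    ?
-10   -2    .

-8

The 9 entries sum to -18, so each line sums to -18/3 = -6.
Row 3: -10 + (-2) + ? = -6, so (3,3) = 6.
From column 1, -6 − (4 + (-10)) gives (2,1) = 0.
The remaining cell in column 2 is (2,2) = -6 − (-8) = 2.
Column 3 needs -6; the known cells sum to 2, so (2,3) = -8.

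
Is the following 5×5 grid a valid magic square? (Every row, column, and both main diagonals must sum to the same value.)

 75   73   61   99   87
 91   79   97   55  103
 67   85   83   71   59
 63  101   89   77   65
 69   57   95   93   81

Row 1: 75 + 73 + 61 + 99 + 87 = 395.
Row 2: 91 + 79 + 97 + 55 + 103 = 425.
Row 3: 67 + 85 + 83 + 71 + 59 = 365.
Row 4: 63 + 101 + 89 + 77 + 65 = 395.
Row 5: 69 + 57 + 95 + 93 + 81 = 395.
Column 1: 75 + 91 + 67 + 63 + 69 = 365.
Column 2: 73 + 79 + 85 + 101 + 57 = 395.
Column 3: 61 + 97 + 83 + 89 + 95 = 425.
Column 4: 99 + 55 + 71 + 77 + 93 = 395.
Column 5: 87 + 103 + 59 + 65 + 81 = 395.
Main diagonal: 75 + 79 + 83 + 77 + 81 = 395.
Anti-diagonal: 87 + 55 + 83 + 101 + 69 = 395.

No — row 3 sums to 365 but row 4 sums to 395.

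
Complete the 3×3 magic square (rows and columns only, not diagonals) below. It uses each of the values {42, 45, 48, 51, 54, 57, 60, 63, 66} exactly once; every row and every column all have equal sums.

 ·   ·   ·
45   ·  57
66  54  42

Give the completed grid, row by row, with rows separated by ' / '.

The 9 entries sum to 486, so each line sums to 486/3 = 162.
Row 2 needs 162; the known cells sum to 102, so (2,2) = 60.
Using column 1: 45 + 66 + ? → (1,1) = 162 − 111 = 51.
Column 2: 60 + 54 + ? = 162, so (1,2) = 48.
Using column 3: 57 + 42 + ? → (1,3) = 162 − 99 = 63.

51 48 63 / 45 60 57 / 66 54 42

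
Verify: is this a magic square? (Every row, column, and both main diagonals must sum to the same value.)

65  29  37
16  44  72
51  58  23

No — column 2 sums to 131 but column 3 sums to 132.

Row 1: 65 + 29 + 37 = 131.
Row 2: 16 + 44 + 72 = 132.
Row 3: 51 + 58 + 23 = 132.
Column 1: 65 + 16 + 51 = 132.
Column 2: 29 + 44 + 58 = 131.
Column 3: 37 + 72 + 23 = 132.
Main diagonal: 65 + 44 + 23 = 132.
Anti-diagonal: 37 + 44 + 51 = 132.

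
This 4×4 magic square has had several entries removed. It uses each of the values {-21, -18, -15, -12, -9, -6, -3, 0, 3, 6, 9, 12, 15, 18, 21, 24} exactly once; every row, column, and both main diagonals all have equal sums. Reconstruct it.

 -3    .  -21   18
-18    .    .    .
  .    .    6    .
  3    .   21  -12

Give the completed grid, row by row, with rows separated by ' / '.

The 16 entries sum to 24, so each line sums to 24/4 = 6.
The remaining cell in row 1 is (1,2) = 6 − (-6) = 12.
Using row 4: 3 + 21 + (-12) + ? → (4,2) = 6 − 12 = -6.
The remaining cell in column 1 is (3,1) = 6 − (-18) = 24.
From column 3, 6 − (-21 + 6 + 21) gives (2,3) = 0.
Using main diagonal: -3 + 6 + (-12) + ? → (2,2) = 6 − (-9) = 15.
Anti-diagonal needs 6; the known cells sum to 21, so (3,2) = -15.
The remaining cell in row 2 is (2,4) = 6 − (-3) = 9.
The remaining cell in row 3 is (3,4) = 6 − 15 = -9.

-3 12 -21 18 / -18 15 0 9 / 24 -15 6 -9 / 3 -6 21 -12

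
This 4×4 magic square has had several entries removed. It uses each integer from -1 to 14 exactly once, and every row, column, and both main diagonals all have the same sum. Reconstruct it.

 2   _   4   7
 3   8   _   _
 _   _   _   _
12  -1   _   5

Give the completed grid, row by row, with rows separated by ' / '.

2 13 4 7 / 3 8 1 14 / 9 6 11 0 / 12 -1 10 5

The entries are -1 through 14, which sum to 104, so each line sums to 104/4 = 26.
From row 1, 26 − (2 + 4 + 7) gives (1,2) = 13.
Row 4 needs 26; the known cells sum to 16, so (4,3) = 10.
Using column 1: 2 + 3 + 12 + ? → (3,1) = 26 − 17 = 9.
From column 2, 26 − (13 + 8 + (-1)) gives (3,2) = 6.
Main diagonal: 2 + 8 + 5 + ? = 26, so (3,3) = 11.
From anti-diagonal, 26 − (7 + 6 + 12) gives (2,3) = 1.
Using row 2: 3 + 8 + 1 + ? → (2,4) = 26 − 12 = 14.
Row 3 needs 26; the known cells sum to 26, so (3,4) = 0.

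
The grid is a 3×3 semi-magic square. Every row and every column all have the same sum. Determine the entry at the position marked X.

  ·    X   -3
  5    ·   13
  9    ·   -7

Column 3 is complete and sums to 3; that is the magic constant.
Using row 2: 5 + 13 + ? → (2,2) = 3 − 18 = -15.
The remaining cell in row 3 is (3,2) = 3 − 2 = 1.
Column 1: 5 + 9 + ? = 3, so (1,1) = -11.
From column 2, 3 − (-15 + 1) gives (1,2) = 17.

17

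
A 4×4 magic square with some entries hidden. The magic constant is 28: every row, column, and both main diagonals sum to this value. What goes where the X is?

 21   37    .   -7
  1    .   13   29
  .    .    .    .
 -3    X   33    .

Using row 1: 21 + 37 + (-7) + ? → (1,3) = 28 − 51 = -23.
Row 2 must total 28; the given cells sum to 43, so (2,2) = -15.
Column 1 must total 28; the given cells sum to 19, so (3,1) = 9.
Column 3 needs 28; the known cells sum to 23, so (3,3) = 5.
Main diagonal: 21 + (-15) + 5 + ? = 28, so (4,4) = 17.
Anti-diagonal: -7 + 13 + (-3) + ? = 28, so (3,2) = 25.
Row 3 must total 28; the given cells sum to 39, so (3,4) = -11.
The remaining cell in row 4 is (4,2) = 28 − 47 = -19.

-19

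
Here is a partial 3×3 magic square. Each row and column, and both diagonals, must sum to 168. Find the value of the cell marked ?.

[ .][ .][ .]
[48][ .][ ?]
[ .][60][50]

Row 3 needs 168; the known cells sum to 110, so (3,1) = 58.
Column 1 needs 168; the known cells sum to 106, so (1,1) = 62.
Main diagonal: 62 + 50 + ? = 168, so (2,2) = 56.
From anti-diagonal, 168 − (56 + 58) gives (1,3) = 54.
Row 1 must total 168; the given cells sum to 116, so (1,2) = 52.
Row 2 must total 168; the given cells sum to 104, so (2,3) = 64.

64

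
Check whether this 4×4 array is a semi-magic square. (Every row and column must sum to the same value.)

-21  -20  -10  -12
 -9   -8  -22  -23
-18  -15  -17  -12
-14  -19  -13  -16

Row 1: -21 + (-20) + (-10) + (-12) = -63.
Row 2: -9 + (-8) + (-22) + (-23) = -62.
Row 3: -18 + (-15) + (-17) + (-12) = -62.
Row 4: -14 + (-19) + (-13) + (-16) = -62.
Column 1: -21 + (-9) + (-18) + (-14) = -62.
Column 2: -20 + (-8) + (-15) + (-19) = -62.
Column 3: -10 + (-22) + (-17) + (-13) = -62.
Column 4: -12 + (-23) + (-12) + (-16) = -63.

No — column 1 sums to -62 but column 4 sums to -63.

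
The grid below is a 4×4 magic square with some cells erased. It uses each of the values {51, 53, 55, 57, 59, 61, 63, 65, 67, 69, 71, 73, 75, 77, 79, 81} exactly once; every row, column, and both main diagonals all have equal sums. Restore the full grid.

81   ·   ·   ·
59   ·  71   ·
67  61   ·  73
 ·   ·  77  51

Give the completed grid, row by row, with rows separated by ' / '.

The 16 entries sum to 1056, so each line sums to 1056/4 = 264.
Row 3 needs 264; the known cells sum to 201, so (3,3) = 63.
Column 1 must total 264; the given cells sum to 207, so (4,1) = 57.
Using column 3: 71 + 63 + 77 + ? → (1,3) = 264 − 211 = 53.
The remaining cell in main diagonal is (2,2) = 264 − 195 = 69.
Anti-diagonal must total 264; the given cells sum to 189, so (1,4) = 75.
Row 1 needs 264; the known cells sum to 209, so (1,2) = 55.
Row 2 must total 264; the given cells sum to 199, so (2,4) = 65.
Row 4: 57 + 77 + 51 + ? = 264, so (4,2) = 79.

81 55 53 75 / 59 69 71 65 / 67 61 63 73 / 57 79 77 51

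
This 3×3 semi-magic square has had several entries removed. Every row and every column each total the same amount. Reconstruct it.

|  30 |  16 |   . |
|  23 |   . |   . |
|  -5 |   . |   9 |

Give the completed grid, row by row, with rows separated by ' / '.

30 16 2 / 23 -12 37 / -5 44 9

Column 1 is already complete: 30 + 23 + -5 = 48, so that is the magic constant.
From row 1, 48 − (30 + 16) gives (1,3) = 2.
Row 3 must total 48; the given cells sum to 4, so (3,2) = 44.
Column 2 needs 48; the known cells sum to 60, so (2,2) = -12.
Using column 3: 2 + 9 + ? → (2,3) = 48 − 11 = 37.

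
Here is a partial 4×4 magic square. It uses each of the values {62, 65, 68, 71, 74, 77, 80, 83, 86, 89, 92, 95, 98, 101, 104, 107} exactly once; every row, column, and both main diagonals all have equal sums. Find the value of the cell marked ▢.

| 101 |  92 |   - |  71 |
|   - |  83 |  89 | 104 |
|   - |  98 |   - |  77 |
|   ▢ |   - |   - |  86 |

80

The 16 entries sum to 1352, so each line sums to 1352/4 = 338.
Row 1 must total 338; the given cells sum to 264, so (1,3) = 74.
Row 2: 83 + 89 + 104 + ? = 338, so (2,1) = 62.
The remaining cell in column 2 is (4,2) = 338 − 273 = 65.
The remaining cell in main diagonal is (3,3) = 338 − 270 = 68.
The remaining cell in anti-diagonal is (4,1) = 338 − 258 = 80.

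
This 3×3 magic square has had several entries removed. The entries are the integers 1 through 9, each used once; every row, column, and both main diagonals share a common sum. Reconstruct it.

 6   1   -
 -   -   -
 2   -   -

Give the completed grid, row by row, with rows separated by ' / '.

The entries are 1 through 9, which sum to 45, so each line sums to 45/3 = 15.
Row 1 needs 15; the known cells sum to 7, so (1,3) = 8.
Column 1 must total 15; the given cells sum to 8, so (2,1) = 7.
The remaining cell in anti-diagonal is (2,2) = 15 − 10 = 5.
Using row 2: 7 + 5 + ? → (2,3) = 15 − 12 = 3.
Column 2 needs 15; the known cells sum to 6, so (3,2) = 9.
Using column 3: 8 + 3 + ? → (3,3) = 15 − 11 = 4.

6 1 8 / 7 5 3 / 2 9 4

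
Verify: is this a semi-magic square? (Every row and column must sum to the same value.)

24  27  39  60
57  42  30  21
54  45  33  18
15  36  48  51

Yes

Row 1: 24 + 27 + 39 + 60 = 150.
Row 2: 57 + 42 + 30 + 21 = 150.
Row 3: 54 + 45 + 33 + 18 = 150.
Row 4: 15 + 36 + 48 + 51 = 150.
Column 1: 24 + 57 + 54 + 15 = 150.
Column 2: 27 + 42 + 45 + 36 = 150.
Column 3: 39 + 30 + 33 + 48 = 150.
Column 4: 60 + 21 + 18 + 51 = 150.
All lines sum to 150.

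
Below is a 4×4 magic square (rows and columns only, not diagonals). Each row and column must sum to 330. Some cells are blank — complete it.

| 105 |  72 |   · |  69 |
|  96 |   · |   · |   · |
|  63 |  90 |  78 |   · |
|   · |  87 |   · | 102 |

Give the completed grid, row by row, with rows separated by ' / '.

105 72 84 69 / 96 81 93 60 / 63 90 78 99 / 66 87 75 102

Using row 1: 105 + 72 + 69 + ? → (1,3) = 330 − 246 = 84.
The remaining cell in row 3 is (3,4) = 330 − 231 = 99.
Column 1: 105 + 96 + 63 + ? = 330, so (4,1) = 66.
The remaining cell in column 2 is (2,2) = 330 − 249 = 81.
Column 4: 69 + 99 + 102 + ? = 330, so (2,4) = 60.
Row 2: 96 + 81 + 60 + ? = 330, so (2,3) = 93.
Row 4: 66 + 87 + 102 + ? = 330, so (4,3) = 75.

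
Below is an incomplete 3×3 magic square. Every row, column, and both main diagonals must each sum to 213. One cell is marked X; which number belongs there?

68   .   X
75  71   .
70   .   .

Row 2 needs 213; the known cells sum to 146, so (2,3) = 67.
The remaining cell in main diagonal is (3,3) = 213 − 139 = 74.
From anti-diagonal, 213 − (71 + 70) gives (1,3) = 72.

72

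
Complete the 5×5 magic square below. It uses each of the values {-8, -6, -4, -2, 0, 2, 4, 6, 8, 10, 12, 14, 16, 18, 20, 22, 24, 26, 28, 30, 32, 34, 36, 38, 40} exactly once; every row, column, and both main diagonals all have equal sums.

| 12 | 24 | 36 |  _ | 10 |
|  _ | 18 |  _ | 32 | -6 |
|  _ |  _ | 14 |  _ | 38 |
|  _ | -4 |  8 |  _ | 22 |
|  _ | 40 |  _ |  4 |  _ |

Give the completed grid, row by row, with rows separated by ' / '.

12 24 36 -2 10 / 6 18 30 32 -6 / 0 2 14 26 38 / 34 -4 8 20 22 / 28 40 -8 4 16

The 25 entries sum to 400, so each line sums to 400/5 = 80.
Using row 1: 12 + 24 + 36 + 10 + ? → (1,4) = 80 − 82 = -2.
Column 2: 24 + 18 + (-4) + 40 + ? = 80, so (3,2) = 2.
Column 5: 10 + (-6) + 38 + 22 + ? = 80, so (5,5) = 16.
Main diagonal: 12 + 18 + 14 + 16 + ? = 80, so (4,4) = 20.
Using anti-diagonal: 10 + 32 + 14 + (-4) + ? → (5,1) = 80 − 52 = 28.
Row 4 must total 80; the given cells sum to 46, so (4,1) = 34.
From row 5, 80 − (28 + 40 + 4 + 16) gives (5,3) = -8.
From column 3, 80 − (36 + 14 + 8 + (-8)) gives (2,3) = 30.
Column 4 must total 80; the given cells sum to 54, so (3,4) = 26.
Using row 2: 18 + 30 + 32 + (-6) + ? → (2,1) = 80 − 74 = 6.
Using row 3: 2 + 14 + 26 + 38 + ? → (3,1) = 80 − 80 = 0.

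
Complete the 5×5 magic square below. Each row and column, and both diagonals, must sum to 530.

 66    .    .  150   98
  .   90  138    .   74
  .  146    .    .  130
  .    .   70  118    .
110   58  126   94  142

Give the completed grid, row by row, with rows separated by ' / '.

Column 5 needs 530; the known cells sum to 444, so (4,5) = 86.
From main diagonal, 530 − (66 + 90 + 118 + 142) gives (3,3) = 114.
Column 3 must total 530; the given cells sum to 448, so (1,3) = 82.
Row 1 needs 530; the known cells sum to 396, so (1,2) = 134.
Column 2 needs 530; the known cells sum to 428, so (4,2) = 102.
Anti-diagonal needs 530; the known cells sum to 424, so (2,4) = 106.
Row 2 needs 530; the known cells sum to 408, so (2,1) = 122.
From row 4, 530 − (102 + 70 + 118 + 86) gives (4,1) = 154.
Column 1: 66 + 122 + 154 + 110 + ? = 530, so (3,1) = 78.
From column 4, 530 − (150 + 106 + 118 + 94) gives (3,4) = 62.

66 134 82 150 98 / 122 90 138 106 74 / 78 146 114 62 130 / 154 102 70 118 86 / 110 58 126 94 142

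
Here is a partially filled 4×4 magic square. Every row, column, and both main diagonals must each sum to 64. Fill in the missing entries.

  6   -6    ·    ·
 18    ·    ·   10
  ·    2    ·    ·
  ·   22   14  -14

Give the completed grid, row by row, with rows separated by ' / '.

6 -6 34 30 / 18 46 -10 10 / -2 2 26 38 / 42 22 14 -14

The remaining cell in row 4 is (4,1) = 64 − 22 = 42.
From column 1, 64 − (6 + 18 + 42) gives (3,1) = -2.
Column 2: -6 + 2 + 22 + ? = 64, so (2,2) = 46.
Main diagonal must total 64; the given cells sum to 38, so (3,3) = 26.
Row 2: 18 + 46 + 10 + ? = 64, so (2,3) = -10.
The remaining cell in row 3 is (3,4) = 64 − 26 = 38.
Column 3: -10 + 26 + 14 + ? = 64, so (1,3) = 34.
Using column 4: 10 + 38 + (-14) + ? → (1,4) = 64 − 34 = 30.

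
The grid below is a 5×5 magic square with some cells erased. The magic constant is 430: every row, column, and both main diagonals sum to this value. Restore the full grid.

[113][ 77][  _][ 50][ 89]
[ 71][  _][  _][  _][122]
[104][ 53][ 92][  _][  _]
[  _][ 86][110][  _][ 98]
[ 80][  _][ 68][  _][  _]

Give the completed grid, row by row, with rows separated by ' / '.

Row 1 must total 430; the given cells sum to 329, so (1,3) = 101.
Column 1 needs 430; the known cells sum to 368, so (4,1) = 62.
Column 3 needs 430; the known cells sum to 371, so (2,3) = 59.
Anti-diagonal needs 430; the known cells sum to 347, so (2,4) = 83.
Row 2 must total 430; the given cells sum to 335, so (2,2) = 95.
The remaining cell in row 4 is (4,4) = 430 − 356 = 74.
The remaining cell in column 2 is (5,2) = 430 − 311 = 119.
Main diagonal: 113 + 95 + 92 + 74 + ? = 430, so (5,5) = 56.
Row 5: 80 + 119 + 68 + 56 + ? = 430, so (5,4) = 107.
Using column 4: 50 + 83 + 74 + 107 + ? → (3,4) = 430 − 314 = 116.
The remaining cell in column 5 is (3,5) = 430 − 365 = 65.

113 77 101 50 89 / 71 95 59 83 122 / 104 53 92 116 65 / 62 86 110 74 98 / 80 119 68 107 56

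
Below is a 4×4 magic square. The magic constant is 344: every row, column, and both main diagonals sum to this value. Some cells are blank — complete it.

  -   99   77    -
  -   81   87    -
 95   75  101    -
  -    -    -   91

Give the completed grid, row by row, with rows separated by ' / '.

From row 3, 344 − (95 + 75 + 101) gives (3,4) = 73.
The remaining cell in column 2 is (4,2) = 344 − 255 = 89.
The remaining cell in column 3 is (4,3) = 344 − 265 = 79.
Main diagonal needs 344; the known cells sum to 273, so (1,1) = 71.
Using row 1: 71 + 99 + 77 + ? → (1,4) = 344 − 247 = 97.
From row 4, 344 − (89 + 79 + 91) gives (4,1) = 85.
Column 1 must total 344; the given cells sum to 251, so (2,1) = 93.
From column 4, 344 − (97 + 73 + 91) gives (2,4) = 83.

71 99 77 97 / 93 81 87 83 / 95 75 101 73 / 85 89 79 91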